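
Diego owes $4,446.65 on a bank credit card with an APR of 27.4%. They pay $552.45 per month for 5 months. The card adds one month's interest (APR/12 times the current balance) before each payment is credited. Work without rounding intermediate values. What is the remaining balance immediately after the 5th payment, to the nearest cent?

$2,086.72

Monthly rate r = 27.4%/12 = 2.28333% = 0.0228333.
Each month: B ← B·(1+r) − $552.45.
Month 1: interest $101.53; balance after payment $3,995.73.
Month 2: interest $91.24; balance after payment $3,534.52.
Month 3: interest $80.70; balance after payment $3,062.77.
Month 4: interest $69.93; balance after payment $2,580.26.
Month 5: interest $58.92; balance after payment $2,086.72.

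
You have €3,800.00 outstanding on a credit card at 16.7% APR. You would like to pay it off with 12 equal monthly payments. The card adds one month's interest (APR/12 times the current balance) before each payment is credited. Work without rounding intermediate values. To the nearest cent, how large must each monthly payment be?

€346.04

Monthly rate r = 16.7%/12 = 1.39167% = 0.0139167.
Level-payment amortization: P = B₀·r / (1 − (1+r)^(−n)) = 3800.00·0.0139167 / (1 − 1.01392^(−12)).
Denominator 1 − (1+r)^(−12) = 0.152825537.
P = 52.8833 / 0.152825537 ≈ 346.04.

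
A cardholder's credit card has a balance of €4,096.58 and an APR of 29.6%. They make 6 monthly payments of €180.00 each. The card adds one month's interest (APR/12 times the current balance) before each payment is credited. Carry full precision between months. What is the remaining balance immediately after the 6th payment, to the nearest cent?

€3,592.68

Monthly rate r = 29.6%/12 = 2.46667% = 0.0246667.
Each month: B ← B·(1+r) − €180.00.
Month 1: interest €101.05; balance after payment €4,017.63.
Month 2: interest €99.10; balance after payment €3,936.73.
Month 3: interest €97.11; balance after payment €3,853.84.
Month 4: interest €95.06; balance after payment €3,768.90.
Month 5: interest €92.97; balance after payment €3,681.86.
Month 6: interest €90.82; balance after payment €3,592.68.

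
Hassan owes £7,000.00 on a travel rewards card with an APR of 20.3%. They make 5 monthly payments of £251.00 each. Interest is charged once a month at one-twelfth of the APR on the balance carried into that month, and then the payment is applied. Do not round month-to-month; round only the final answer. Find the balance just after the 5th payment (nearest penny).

£6,314.27

Monthly rate r = 20.3%/12 = 1.69167% = 0.0169167.
Each month: B ← B·(1+r) − £251.00.
Month 1: interest £118.42; balance after payment £6,867.42.
Month 2: interest £116.17; balance after payment £6,732.59.
Month 3: interest £113.89; balance after payment £6,595.48.
Month 4: interest £111.57; balance after payment £6,456.06.
Month 5: interest £109.21; balance after payment £6,314.27.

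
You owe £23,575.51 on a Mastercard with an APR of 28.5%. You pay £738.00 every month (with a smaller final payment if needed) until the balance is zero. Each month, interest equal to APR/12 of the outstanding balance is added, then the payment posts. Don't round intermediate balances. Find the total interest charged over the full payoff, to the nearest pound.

Monthly rate r = 28.5%/12 = 2.375% = 0.02375.
Payoff takes n = ⌈−ln(1 − rB₀/P)/ln(1+r)⌉ = ⌈60.569⌉ = 61 payments; the last is £422.19.
Total paid = 60·£738.00 + £422.19 = £44,702.19.
Total interest = total paid − principal = £44,702.19 − £23,575.51 = £21,126.68.

£21,127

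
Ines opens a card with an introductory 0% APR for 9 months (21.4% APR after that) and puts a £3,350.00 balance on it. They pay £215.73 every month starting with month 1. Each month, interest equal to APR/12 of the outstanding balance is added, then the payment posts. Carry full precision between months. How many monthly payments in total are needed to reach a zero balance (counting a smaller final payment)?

Promo months 1–9 at r₀ = 0%/12 = 0; months 10+ at r₁ = 21.4%/12 = 0.0178333.
After month 9 (no interest yet): B = £3,350.00 − 9·£215.73 = £1,408.43.
Then at r₁ with £215.73/mo: n₂ = −ln(1 − r₁·B/P)/ln(1+r₁) ≈ 7.00 → 8 more payments.

17 payments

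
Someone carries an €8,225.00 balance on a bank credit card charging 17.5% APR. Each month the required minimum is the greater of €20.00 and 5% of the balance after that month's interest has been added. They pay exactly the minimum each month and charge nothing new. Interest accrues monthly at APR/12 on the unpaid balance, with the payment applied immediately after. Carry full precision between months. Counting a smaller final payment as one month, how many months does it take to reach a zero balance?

Monthly rate r = 17.5%/12 = 1.45833% = 0.0145833.
While 5% of the post-interest balance exceeds €20.00, each month B ← (B·(1+r))·(1 − 0.05), i.e. B shrinks by the factor (1+r)·0.95 = 0.96385.
This holds for months 1–83. Entering month 84 the balance is €387.33; 5% of the post-interest balance is now below €20.00, so the flat €20.00 minimum applies from here.
From month 84 a fixed €20.00 at rate r clears €387.33 in 23 more payments. Total: 83 + 23 = 106 months.

106 months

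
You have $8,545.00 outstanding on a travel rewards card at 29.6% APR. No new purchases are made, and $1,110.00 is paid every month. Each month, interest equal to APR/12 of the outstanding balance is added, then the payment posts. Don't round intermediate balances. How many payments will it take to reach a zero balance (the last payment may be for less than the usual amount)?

Monthly rate r = 29.6%/12 = 2.46667% = 0.0246667.
Recurrence: B ← B·(1+r) − $1,110.00.
Month 1: interest $210.78; balance after payment $7,645.78.
Month 2: interest $188.60; balance after payment $6,724.37.
Closed form: n = −ln(1 − rB₀/P)/ln(1+r) = −ln(0.81011)/ln(1.02467) ≈ 8.642, so the balance reaches zero during payment 9.

9 months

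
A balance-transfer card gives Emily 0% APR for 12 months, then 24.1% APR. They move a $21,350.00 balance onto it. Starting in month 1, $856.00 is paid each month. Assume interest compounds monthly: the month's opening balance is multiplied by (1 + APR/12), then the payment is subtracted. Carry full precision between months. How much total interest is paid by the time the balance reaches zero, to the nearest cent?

$1,880.06

Promo months 1–12 at r₀ = 0%/12 = 0; months 13+ at r₁ = 24.1%/12 = 0.0200833.
After month 12 (no interest yet): B = $21,350.00 − 12·$856.00 = $11,078.00.
Then at r₁ with $856.00/mo: n₂ = −ln(1 − r₁·B/P)/ln(1+r₁) ≈ 15.14 → 16 more payments.
Total paid = 27·$856.00 + $118.06 = $23,230.06; interest = $23,230.06 − $21,350.00 = $1,880.06.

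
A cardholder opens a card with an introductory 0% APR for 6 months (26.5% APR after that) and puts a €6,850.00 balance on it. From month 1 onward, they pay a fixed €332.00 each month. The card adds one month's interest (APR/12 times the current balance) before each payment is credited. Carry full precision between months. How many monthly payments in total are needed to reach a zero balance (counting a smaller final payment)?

24 months

Promo months 1–6 at r₀ = 0%/12 = 0; months 7+ at r₁ = 26.5%/12 = 0.0220833.
After month 6 (no interest yet): B = €6,850.00 − 6·€332.00 = €4,858.00.
Then at r₁ with €332.00/mo: n₂ = −ln(1 − r₁·B/P)/ln(1+r₁) ≈ 17.87 → 18 more payments.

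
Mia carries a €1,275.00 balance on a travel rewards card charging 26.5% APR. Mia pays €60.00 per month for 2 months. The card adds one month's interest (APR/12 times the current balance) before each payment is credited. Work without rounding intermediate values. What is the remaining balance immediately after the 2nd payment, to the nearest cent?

€1,210.61

Monthly rate r = 26.5%/12 = 2.20833% = 0.0220833.
Each month: B ← B·(1+r) − €60.00.
Month 1: interest €28.16; balance after payment €1,243.16.
Month 2: interest €27.45; balance after payment €1,210.61.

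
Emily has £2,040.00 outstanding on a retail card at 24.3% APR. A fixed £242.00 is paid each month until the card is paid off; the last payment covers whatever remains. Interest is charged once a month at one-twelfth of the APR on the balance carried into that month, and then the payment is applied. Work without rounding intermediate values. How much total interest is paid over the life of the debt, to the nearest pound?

£220

Monthly rate r = 24.3%/12 = 2.025% = 0.02025.
Payoff takes n = ⌈−ln(1 − rB₀/P)/ln(1+r)⌉ = ⌈9.337⌉ = 10 payments; the last is £81.99.
Total paid = 9·£242.00 + £81.99 = £2,259.99.
Total interest = total paid − principal = £2,259.99 − £2,040.00 = £219.99.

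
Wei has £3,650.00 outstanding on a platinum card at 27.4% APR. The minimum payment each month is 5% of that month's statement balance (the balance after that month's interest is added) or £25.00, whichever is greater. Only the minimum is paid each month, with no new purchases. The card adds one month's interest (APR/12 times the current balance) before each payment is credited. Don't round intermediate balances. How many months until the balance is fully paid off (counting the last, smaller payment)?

97 months

Monthly rate r = 27.4%/12 = 2.28333% = 0.0228333.
While 5% of the post-interest balance exceeds £25.00, each month B ← (B·(1+r))·(1 − 0.05), i.e. B shrinks by the factor (1+r)·0.95 = 0.97169.
This holds for months 1–71. Entering month 72 the balance is £475.13; 5% of the post-interest balance is now below £25.00, so the flat £25.00 minimum applies from here.
From month 72 a fixed £25.00 at rate r clears £475.13 in 26 more payments. Total: 71 + 26 = 97 months.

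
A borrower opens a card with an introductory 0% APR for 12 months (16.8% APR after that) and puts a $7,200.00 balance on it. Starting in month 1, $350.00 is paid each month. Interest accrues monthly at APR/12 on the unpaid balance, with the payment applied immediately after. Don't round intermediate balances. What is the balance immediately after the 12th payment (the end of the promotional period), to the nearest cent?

$3,000.00

Promo months 1–12 at r₀ = 0%/12 = 0; months 13+ at r₁ = 16.8%/12 = 0.014.
After month 12 (no interest yet): B = $7,200.00 − 12·$350.00 = $3,000.00.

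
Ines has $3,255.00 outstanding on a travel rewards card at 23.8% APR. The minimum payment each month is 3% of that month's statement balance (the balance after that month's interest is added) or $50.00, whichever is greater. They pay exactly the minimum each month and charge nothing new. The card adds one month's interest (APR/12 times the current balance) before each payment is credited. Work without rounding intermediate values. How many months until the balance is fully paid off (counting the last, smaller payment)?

117 months

Monthly rate r = 23.8%/12 = 1.98333% = 0.0198333.
While 3% of the post-interest balance exceeds $50.00, each month B ← (B·(1+r))·(1 − 0.03), i.e. B shrinks by the factor (1+r)·0.97 = 0.98924.
This holds for months 1–64. Entering month 65 the balance is $1,628.59; 3% of the post-interest balance is now below $50.00, so the flat $50.00 minimum applies from here.
From month 65 a fixed $50.00 at rate r clears $1,628.59 in 53 more payments. Total: 64 + 53 = 117 months.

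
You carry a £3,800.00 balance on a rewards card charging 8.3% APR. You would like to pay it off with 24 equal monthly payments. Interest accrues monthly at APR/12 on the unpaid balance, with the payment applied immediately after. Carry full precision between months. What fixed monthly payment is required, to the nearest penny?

£172.38

Monthly rate r = 8.3%/12 = 0.691667% = 0.00691667.
Level-payment amortization: P = B₀·r / (1 − (1+r)^(−n)) = 3800.00·0.00691667 / (1 − 1.00692^(−24)).
Denominator 1 − (1+r)^(−24) = 0.152469583.
P = 26.2833 / 0.152469583 ≈ 172.38.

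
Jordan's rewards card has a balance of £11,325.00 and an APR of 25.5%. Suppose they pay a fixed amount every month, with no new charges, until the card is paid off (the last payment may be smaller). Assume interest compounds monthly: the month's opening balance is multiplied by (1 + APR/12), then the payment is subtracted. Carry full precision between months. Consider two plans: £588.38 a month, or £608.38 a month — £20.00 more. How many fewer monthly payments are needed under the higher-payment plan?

Monthly rate r = 25.5%/12 = 2.125% = 0.02125.
At £588.38/mo: n = ⌈−ln(1 − rB₀/P)/ln(1+r)⌉ = 26 payments (last £7.93); total interest = total paid − £11,325.00 = £3,392.43.
At £608.38/mo: 24 payments (last £574.32); total interest £3,242.06.
Payments saved = 26 − 24 = 2.

2 fewer payments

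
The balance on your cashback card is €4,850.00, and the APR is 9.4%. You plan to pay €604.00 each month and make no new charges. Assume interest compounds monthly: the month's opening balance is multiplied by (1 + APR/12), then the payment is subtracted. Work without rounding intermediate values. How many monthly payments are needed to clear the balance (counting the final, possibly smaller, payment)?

9 payments

Monthly rate r = 9.4%/12 = 0.783333% = 0.00783333.
Recurrence: B ← B·(1+r) − €604.00.
Month 1: interest €37.99; balance after payment €4,283.99.
Month 2: interest €33.56; balance after payment €3,713.55.
Closed form: n = −ln(1 − rB₀/P)/ln(1+r) = −ln(0.9371)/ln(1.00783) ≈ 8.326, so the balance reaches zero during payment 9.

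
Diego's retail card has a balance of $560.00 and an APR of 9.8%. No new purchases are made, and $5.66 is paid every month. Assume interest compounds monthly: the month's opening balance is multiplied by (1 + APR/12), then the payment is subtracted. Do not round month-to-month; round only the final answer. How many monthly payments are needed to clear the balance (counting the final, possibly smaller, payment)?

203 months

Monthly rate r = 9.8%/12 = 0.816667% = 0.00816667.
Recurrence: B ← B·(1+r) − $5.66.
Month 1: interest $4.57; balance after payment $558.91.
Month 2: interest $4.56; balance after payment $557.82.
Closed form: n = −ln(1 − rB₀/P)/ln(1+r) = −ln(0.19199)/ln(1.00817) ≈ 202.903, so the balance reaches zero during payment 203.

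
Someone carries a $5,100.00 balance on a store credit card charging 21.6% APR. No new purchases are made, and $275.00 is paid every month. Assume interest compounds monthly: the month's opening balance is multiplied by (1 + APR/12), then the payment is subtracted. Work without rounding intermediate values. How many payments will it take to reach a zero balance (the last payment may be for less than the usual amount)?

23 payments

Monthly rate r = 21.6%/12 = 1.8% = 0.018.
Recurrence: B ← B·(1+r) − $275.00.
Month 1: interest $91.80; balance after payment $4,916.80.
Month 2: interest $88.50; balance after payment $4,730.30.
Closed form: n = −ln(1 − rB₀/P)/ln(1+r) = −ln(0.66618)/ln(1.018) ≈ 22.769, so the balance reaches zero during payment 23.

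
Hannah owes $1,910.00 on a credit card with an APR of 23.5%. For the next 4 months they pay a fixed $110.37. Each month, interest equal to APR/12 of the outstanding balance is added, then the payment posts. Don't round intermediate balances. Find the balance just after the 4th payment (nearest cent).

$1,609.45

Monthly rate r = 23.5%/12 = 1.95833% = 0.0195833.
Each month: B ← B·(1+r) − $110.37.
Month 1: interest $37.40; balance after payment $1,837.03.
Month 2: interest $35.98; balance after payment $1,762.64.
Month 3: interest $34.52; balance after payment $1,686.79.
Month 4: interest $33.03; balance after payment $1,609.45.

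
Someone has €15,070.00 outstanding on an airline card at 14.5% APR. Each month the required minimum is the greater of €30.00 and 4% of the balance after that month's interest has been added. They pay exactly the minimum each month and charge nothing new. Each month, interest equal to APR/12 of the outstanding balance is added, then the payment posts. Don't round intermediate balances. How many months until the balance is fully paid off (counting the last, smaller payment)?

135 months

Monthly rate r = 14.5%/12 = 1.20833% = 0.0120833.
While 4% of the post-interest balance exceeds €30.00, each month B ← (B·(1+r))·(1 − 0.04), i.e. B shrinks by the factor (1+r)·0.96 = 0.9716.
This holds for months 1–105. Entering month 106 the balance is €731.65; 4% of the post-interest balance is now below €30.00, so the flat €30.00 minimum applies from here.
From month 106 a fixed €30.00 at rate r clears €731.65 in 30 more payments. Total: 105 + 30 = 135 months.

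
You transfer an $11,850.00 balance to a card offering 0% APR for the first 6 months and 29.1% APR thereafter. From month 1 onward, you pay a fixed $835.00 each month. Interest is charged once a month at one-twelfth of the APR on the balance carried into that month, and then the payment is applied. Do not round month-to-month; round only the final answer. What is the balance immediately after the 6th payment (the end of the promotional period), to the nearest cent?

Promo months 1–6 at r₀ = 0%/12 = 0; months 7+ at r₁ = 29.1%/12 = 0.02425.
After month 6 (no interest yet): B = $11,850.00 − 6·$835.00 = $6,840.00.

$6,840.00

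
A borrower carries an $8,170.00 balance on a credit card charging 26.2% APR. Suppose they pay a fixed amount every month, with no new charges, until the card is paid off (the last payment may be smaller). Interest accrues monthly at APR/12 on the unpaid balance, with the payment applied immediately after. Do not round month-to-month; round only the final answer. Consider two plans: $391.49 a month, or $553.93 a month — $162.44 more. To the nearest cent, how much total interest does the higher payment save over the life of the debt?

Monthly rate r = 26.2%/12 = 2.18333% = 0.0218333.
At $391.49/mo: n = ⌈−ln(1 − rB₀/P)/ln(1+r)⌉ = 29 payments (last $61.98); total interest = total paid − $8,170.00 = $2,853.70.
At $553.93/mo: 18 payments (last $550.66); total interest $1,797.47.
Interest saved = $2,853.70 − $1,797.47 = $1,056.23.

$1,056.23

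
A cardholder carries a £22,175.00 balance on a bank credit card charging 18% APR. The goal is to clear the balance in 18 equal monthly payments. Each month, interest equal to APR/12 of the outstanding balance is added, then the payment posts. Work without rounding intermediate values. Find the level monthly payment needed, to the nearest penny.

Monthly rate r = 18%/12 = 1.5% = 0.015.
Level-payment amortization: P = B₀·r / (1 − (1+r)^(−n)) = 22175.00·0.015 / (1 − 1.015^(−18)).
Denominator 1 − (1+r)^(−18) = 0.235088413.
P = 332.625 / 0.235088413 ≈ 1414.89.

£1,414.89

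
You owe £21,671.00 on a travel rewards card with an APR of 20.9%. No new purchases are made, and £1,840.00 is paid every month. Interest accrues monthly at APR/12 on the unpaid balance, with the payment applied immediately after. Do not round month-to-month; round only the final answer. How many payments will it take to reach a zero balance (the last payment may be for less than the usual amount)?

Monthly rate r = 20.9%/12 = 1.74167% = 0.0174167.
Recurrence: B ← B·(1+r) − £1,840.00.
Month 1: interest £377.44; balance after payment £20,208.44.
Month 2: interest £351.96; balance after payment £18,720.40.
Closed form: n = −ln(1 − rB₀/P)/ln(1+r) = −ln(0.79487)/ln(1.01742) ≈ 13.296, so the balance reaches zero during payment 14.

14 months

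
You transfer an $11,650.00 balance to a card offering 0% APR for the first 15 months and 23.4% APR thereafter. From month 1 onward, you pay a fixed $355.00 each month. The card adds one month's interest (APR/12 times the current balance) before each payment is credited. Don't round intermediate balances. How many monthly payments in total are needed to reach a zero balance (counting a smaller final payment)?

38 months

Promo months 1–15 at r₀ = 0%/12 = 0; months 16+ at r₁ = 23.4%/12 = 0.0195.
After month 15 (no interest yet): B = $11,650.00 − 15·$355.00 = $6,325.00.
Then at r₁ with $355.00/mo: n₂ = −ln(1 − r₁·B/P)/ln(1+r₁) ≈ 22.10 → 23 more payments.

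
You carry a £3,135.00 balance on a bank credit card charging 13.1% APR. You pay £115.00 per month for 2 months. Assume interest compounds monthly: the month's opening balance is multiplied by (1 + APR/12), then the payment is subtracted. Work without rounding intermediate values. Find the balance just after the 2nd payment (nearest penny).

Monthly rate r = 13.1%/12 = 1.09167% = 0.0109167.
Each month: B ← B·(1+r) − £115.00.
Month 1: interest £34.22; balance after payment £3,054.22.
Month 2: interest £33.34; balance after payment £2,972.57.

£2,972.57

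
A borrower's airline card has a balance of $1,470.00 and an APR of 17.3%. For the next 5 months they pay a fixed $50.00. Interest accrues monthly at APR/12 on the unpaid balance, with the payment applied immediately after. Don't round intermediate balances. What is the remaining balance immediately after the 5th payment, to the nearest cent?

$1,321.75

Monthly rate r = 17.3%/12 = 1.44167% = 0.0144167.
Each month: B ← B·(1+r) − $50.00.
Month 1: interest $21.19; balance after payment $1,441.19.
Month 2: interest $20.78; balance after payment $1,411.97.
Month 3: interest $20.36; balance after payment $1,382.33.
Month 4: interest $19.93; balance after payment $1,352.25.
Month 5: interest $19.49; balance after payment $1,321.75.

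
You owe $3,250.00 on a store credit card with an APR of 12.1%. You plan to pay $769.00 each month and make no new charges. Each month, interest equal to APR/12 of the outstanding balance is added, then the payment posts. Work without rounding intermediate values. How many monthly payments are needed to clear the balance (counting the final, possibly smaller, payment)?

Monthly rate r = 12.1%/12 = 1.00833% = 0.0100833.
Recurrence: B ← B·(1+r) − $769.00.
Month 1: interest $32.77; balance after payment $2,513.77.
Month 2: interest $25.35; balance after payment $1,770.12.
Month 3: interest $17.85; balance after payment $1,018.97.
Month 4: interest $10.27; balance after payment $260.24.
Month 5: interest $2.62; balance after payment $0.00.

5 payments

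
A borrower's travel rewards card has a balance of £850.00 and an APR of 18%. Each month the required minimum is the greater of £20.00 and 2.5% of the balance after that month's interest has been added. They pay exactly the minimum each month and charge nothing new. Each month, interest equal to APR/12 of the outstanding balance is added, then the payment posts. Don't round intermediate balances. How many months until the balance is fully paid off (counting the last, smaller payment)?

Monthly rate r = 18%/12 = 1.5% = 0.015.
While 2.5% of the post-interest balance exceeds £20.00, each month B ← (B·(1+r))·(1 − 0.025), i.e. B shrinks by the factor (1+r)·0.975 = 0.98962.
This holds for months 1–8. Entering month 9 the balance is £781.96; 2.5% of the post-interest balance is now below £20.00, so the flat £20.00 minimum applies from here.
From month 9 a fixed £20.00 at rate r clears £781.96 in 60 more payments. Total: 8 + 60 = 68 months.

68 months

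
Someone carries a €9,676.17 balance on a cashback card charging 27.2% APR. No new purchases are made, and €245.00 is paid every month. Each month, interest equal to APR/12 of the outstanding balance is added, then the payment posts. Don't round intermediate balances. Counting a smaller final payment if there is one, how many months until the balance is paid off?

Monthly rate r = 27.2%/12 = 2.26667% = 0.0226667.
Recurrence: B ← B·(1+r) − €245.00.
Month 1: interest €219.33; balance after payment €9,650.50.
Month 2: interest €218.74; balance after payment €9,624.24.
Closed form: n = −ln(1 − rB₀/P)/ln(1+r) = −ln(0.10479)/ln(1.02267) ≈ 100.644, so the balance reaches zero during payment 101.

101 months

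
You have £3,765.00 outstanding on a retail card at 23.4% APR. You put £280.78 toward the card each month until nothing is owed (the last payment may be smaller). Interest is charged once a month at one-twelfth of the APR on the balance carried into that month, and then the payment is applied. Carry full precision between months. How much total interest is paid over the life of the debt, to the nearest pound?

£642

Monthly rate r = 23.4%/12 = 1.95% = 0.0195.
Payoff takes n = ⌈−ln(1 − rB₀/P)/ln(1+r)⌉ = ⌈15.695⌉ = 16 payments; the last is £195.66.
Total paid = 15·£280.78 + £195.66 = £4,407.36.
Total interest = total paid − principal = £4,407.36 − £3,765.00 = £642.36.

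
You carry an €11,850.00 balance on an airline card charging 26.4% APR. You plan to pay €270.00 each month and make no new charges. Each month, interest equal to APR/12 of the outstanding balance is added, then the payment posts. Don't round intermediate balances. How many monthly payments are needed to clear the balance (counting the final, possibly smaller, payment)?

Monthly rate r = 26.4%/12 = 2.2% = 0.022.
Recurrence: B ← B·(1+r) − €270.00.
Month 1: interest €260.70; balance after payment €11,840.70.
Month 2: interest €260.50; balance after payment €11,831.20.
Closed form: n = −ln(1 − rB₀/P)/ln(1+r) = −ln(0.034444)/ln(1.022) ≈ 154.788, so the balance reaches zero during payment 155.

155 payments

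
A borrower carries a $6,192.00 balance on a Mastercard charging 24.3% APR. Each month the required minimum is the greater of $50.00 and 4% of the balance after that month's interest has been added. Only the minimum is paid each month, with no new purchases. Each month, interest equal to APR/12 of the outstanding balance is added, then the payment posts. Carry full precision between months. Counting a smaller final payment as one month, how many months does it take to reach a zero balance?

113 months

Monthly rate r = 24.3%/12 = 2.025% = 0.02025.
While 4% of the post-interest balance exceeds $50.00, each month B ← (B·(1+r))·(1 − 0.04), i.e. B shrinks by the factor (1+r)·0.96 = 0.97944.
This holds for months 1–78. Entering month 79 the balance is $1,224.90; 4% of the post-interest balance is now below $50.00, so the flat $50.00 minimum applies from here.
From month 79 a fixed $50.00 at rate r clears $1,224.90 in 35 more payments. Total: 78 + 35 = 113 months.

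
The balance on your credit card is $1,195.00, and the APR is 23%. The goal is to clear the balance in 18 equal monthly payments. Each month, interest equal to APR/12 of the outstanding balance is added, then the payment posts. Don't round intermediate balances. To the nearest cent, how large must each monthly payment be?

$79.13

Monthly rate r = 23%/12 = 1.91667% = 0.0191667.
Level-payment amortization: P = B₀·r / (1 − (1+r)^(−n)) = 1195.00·0.0191667 / (1 − 1.01917^(−18)).
Denominator 1 − (1+r)^(−18) = 0.289463811.
P = 22.9042 / 0.289463811 ≈ 79.13.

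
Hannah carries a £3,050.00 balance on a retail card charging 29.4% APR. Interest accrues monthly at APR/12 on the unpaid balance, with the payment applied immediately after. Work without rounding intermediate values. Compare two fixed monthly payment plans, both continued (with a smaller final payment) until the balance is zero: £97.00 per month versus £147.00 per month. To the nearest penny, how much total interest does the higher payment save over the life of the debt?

£1,584.11

Monthly rate r = 29.4%/12 = 2.45% = 0.0245.
At £97.00/mo: n = ⌈−ln(1 − rB₀/P)/ln(1+r)⌉ = 61 payments (last £76.20); total interest = total paid − £3,050.00 = £2,846.20.
At £147.00/mo: 30 payments (last £49.09); total interest £1,262.09.
Interest saved = £2,846.20 − £1,262.09 = £1,584.11.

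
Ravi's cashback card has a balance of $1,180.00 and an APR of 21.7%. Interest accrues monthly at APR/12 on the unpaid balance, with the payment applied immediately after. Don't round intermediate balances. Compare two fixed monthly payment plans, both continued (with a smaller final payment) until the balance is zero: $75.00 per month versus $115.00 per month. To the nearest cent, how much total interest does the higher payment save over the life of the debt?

$83.94

Monthly rate r = 21.7%/12 = 1.80833% = 0.0180833.
At $75.00/mo: n = ⌈−ln(1 − rB₀/P)/ln(1+r)⌉ = 19 payments (last $51.19); total interest = total paid − $1,180.00 = $221.19.
At $115.00/mo: 12 payments (last $52.25); total interest $137.25.
Interest saved = $221.19 − $137.25 = $83.94.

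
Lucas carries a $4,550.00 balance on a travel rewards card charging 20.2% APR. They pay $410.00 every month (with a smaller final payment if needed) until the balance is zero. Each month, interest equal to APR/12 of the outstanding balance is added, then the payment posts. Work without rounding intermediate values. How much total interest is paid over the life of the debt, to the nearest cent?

$529.73

Monthly rate r = 20.2%/12 = 1.68333% = 0.0168333.
Payoff takes n = ⌈−ln(1 − rB₀/P)/ln(1+r)⌉ = ⌈12.388⌉ = 13 payments; the last is $159.73.
Total paid = 12·$410.00 + $159.73 = $5,079.73.
Total interest = total paid − principal = $5,079.73 − $4,550.00 = $529.73.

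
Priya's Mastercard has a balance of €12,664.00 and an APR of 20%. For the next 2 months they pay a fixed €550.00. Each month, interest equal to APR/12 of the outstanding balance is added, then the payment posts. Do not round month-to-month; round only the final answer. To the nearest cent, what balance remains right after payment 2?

€11,980.48

Monthly rate r = 20%/12 = 1.66667% = 0.0166667.
Each month: B ← B·(1+r) − €550.00.
Month 1: interest €211.07; balance after payment €12,325.07.
Month 2: interest €205.42; balance after payment €11,980.48.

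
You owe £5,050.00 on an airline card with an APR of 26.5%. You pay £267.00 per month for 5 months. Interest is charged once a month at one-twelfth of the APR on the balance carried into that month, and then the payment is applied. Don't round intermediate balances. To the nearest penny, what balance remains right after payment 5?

Monthly rate r = 26.5%/12 = 2.20833% = 0.0220833.
Each month: B ← B·(1+r) − £267.00.
Month 1: interest £111.52; balance after payment £4,894.52.
Month 2: interest £108.09; balance after payment £4,735.61.
Month 3: interest £104.58; balance after payment £4,573.19.
Month 4: interest £100.99; balance after payment £4,407.18.
Month 5: interest £97.33; balance after payment £4,237.50.

£4,237.50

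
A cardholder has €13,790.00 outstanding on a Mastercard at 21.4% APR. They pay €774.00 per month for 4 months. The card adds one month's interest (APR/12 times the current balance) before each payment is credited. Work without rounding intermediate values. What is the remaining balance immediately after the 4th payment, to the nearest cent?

Monthly rate r = 21.4%/12 = 1.78333% = 0.0178333.
Each month: B ← B·(1+r) − €774.00.
Month 1: interest €245.92; balance after payment €13,261.92.
Month 2: interest €236.50; balance after payment €12,724.43.
Month 3: interest €226.92; balance after payment €12,177.34.
Month 4: interest €217.16; balance after payment €11,620.51.

€11,620.51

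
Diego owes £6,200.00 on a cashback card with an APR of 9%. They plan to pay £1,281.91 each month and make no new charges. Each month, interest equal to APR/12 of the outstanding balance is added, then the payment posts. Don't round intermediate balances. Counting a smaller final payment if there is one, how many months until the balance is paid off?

5 months

Monthly rate r = 9%/12 = 0.75% = 0.0075.
Recurrence: B ← B·(1+r) − £1,281.91.
Month 1: interest £46.50; balance after payment £4,964.59.
Month 2: interest £37.23; balance after payment £3,719.91.
Month 3: interest £27.90; balance after payment £2,465.90.
Month 4: interest £18.49; balance after payment £1,202.49.
Month 5: interest £9.02; balance after payment £0.00.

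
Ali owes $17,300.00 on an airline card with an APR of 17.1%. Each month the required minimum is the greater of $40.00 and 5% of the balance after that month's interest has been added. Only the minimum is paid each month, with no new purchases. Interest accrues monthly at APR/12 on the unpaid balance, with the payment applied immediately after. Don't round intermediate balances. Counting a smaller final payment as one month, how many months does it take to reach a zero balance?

Monthly rate r = 17.1%/12 = 1.425% = 0.01425.
While 5% of the post-interest balance exceeds $40.00, each month B ← (B·(1+r))·(1 − 0.05), i.e. B shrinks by the factor (1+r)·0.95 = 0.96354.
This holds for months 1–84. Entering month 85 the balance is $763.85; 5% of the post-interest balance is now below $40.00, so the flat $40.00 minimum applies from here.
From month 85 a fixed $40.00 at rate r clears $763.85 in 23 more payments. Total: 84 + 23 = 107 months.

107 months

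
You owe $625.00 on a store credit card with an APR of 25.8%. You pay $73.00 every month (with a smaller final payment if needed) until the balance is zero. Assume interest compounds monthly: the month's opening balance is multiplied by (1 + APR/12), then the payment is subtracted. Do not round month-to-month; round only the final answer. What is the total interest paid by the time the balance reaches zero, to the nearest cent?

Monthly rate r = 25.8%/12 = 2.15% = 0.0215.
Payoff takes n = ⌈−ln(1 − rB₀/P)/ln(1+r)⌉ = ⌈9.563⌉ = 10 payments; the last is $41.32.
Total paid = 9·$73.00 + $41.32 = $698.32.
Total interest = total paid − principal = $698.32 − $625.00 = $73.32.

$73.32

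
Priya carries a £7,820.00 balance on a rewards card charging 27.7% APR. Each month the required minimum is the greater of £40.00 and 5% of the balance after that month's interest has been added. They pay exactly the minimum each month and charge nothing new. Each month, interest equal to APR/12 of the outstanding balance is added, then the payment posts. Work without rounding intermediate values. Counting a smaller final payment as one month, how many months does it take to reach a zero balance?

108 months

Monthly rate r = 27.7%/12 = 2.30833% = 0.0230833.
While 5% of the post-interest balance exceeds £40.00, each month B ← (B·(1+r))·(1 − 0.05), i.e. B shrinks by the factor (1+r)·0.95 = 0.97193.
This holds for months 1–81. Entering month 82 the balance is £779.13; 5% of the post-interest balance is now below £40.00, so the flat £40.00 minimum applies from here.
From month 82 a fixed £40.00 at rate r clears £779.13 in 27 more payments. Total: 81 + 27 = 108 months.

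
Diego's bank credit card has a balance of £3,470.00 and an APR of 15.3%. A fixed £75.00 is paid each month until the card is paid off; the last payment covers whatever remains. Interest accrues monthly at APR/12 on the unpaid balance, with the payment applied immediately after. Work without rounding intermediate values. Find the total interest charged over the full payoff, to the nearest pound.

£1,807

Monthly rate r = 15.3%/12 = 1.275% = 0.01275.
Payoff takes n = ⌈−ln(1 − rB₀/P)/ln(1+r)⌉ = ⌈70.355⌉ = 71 payments; the last is £26.72.
Total paid = 70·£75.00 + £26.72 = £5,276.72.
Total interest = total paid − principal = £5,276.72 − £3,470.00 = £1,806.72.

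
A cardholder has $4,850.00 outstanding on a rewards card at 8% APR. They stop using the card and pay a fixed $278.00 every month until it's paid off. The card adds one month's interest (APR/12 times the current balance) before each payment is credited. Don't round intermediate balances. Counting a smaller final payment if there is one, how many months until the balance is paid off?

Monthly rate r = 8%/12 = 0.666667% = 0.00666667.
Recurrence: B ← B·(1+r) − $278.00.
Month 1: interest $32.33; balance after payment $4,604.33.
Month 2: interest $30.70; balance after payment $4,357.03.
Closed form: n = −ln(1 − rB₀/P)/ln(1+r) = −ln(0.88369)/ln(1.00667) ≈ 18.609, so the balance reaches zero during payment 19.

19 payments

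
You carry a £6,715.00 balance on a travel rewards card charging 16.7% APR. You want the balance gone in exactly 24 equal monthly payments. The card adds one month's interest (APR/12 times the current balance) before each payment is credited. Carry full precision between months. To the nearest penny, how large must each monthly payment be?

£331.04

Monthly rate r = 16.7%/12 = 1.39167% = 0.0139167.
Level-payment amortization: P = B₀·r / (1 − (1+r)^(−n)) = 6715.00·0.0139167 / (1 − 1.01392^(−24)).
Denominator 1 − (1+r)^(−24) = 0.28229543.
P = 93.4504 / 0.28229543 ≈ 331.04.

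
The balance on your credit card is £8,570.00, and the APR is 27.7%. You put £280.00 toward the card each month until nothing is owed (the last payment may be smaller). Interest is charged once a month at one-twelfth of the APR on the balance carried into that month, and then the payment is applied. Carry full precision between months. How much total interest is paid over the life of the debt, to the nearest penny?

Monthly rate r = 27.7%/12 = 2.30833% = 0.0230833.
Payoff takes n = ⌈−ln(1 − rB₀/P)/ln(1+r)⌉ = ⌈53.719⌉ = 54 payments; the last is £202.09.
Total paid = 53·£280.00 + £202.09 = £15,042.09.
Total interest = total paid − principal = £15,042.09 − £8,570.00 = £6,472.09.

£6,472.09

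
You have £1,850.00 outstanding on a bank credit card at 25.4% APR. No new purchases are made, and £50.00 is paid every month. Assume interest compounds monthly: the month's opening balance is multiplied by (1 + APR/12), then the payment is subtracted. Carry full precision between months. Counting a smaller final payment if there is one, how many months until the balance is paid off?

Monthly rate r = 25.4%/12 = 2.11667% = 0.0211667.
Recurrence: B ← B·(1+r) − £50.00.
Month 1: interest £39.16; balance after payment £1,839.16.
Month 2: interest £38.93; balance after payment £1,828.09.
Closed form: n = −ln(1 − rB₀/P)/ln(1+r) = −ln(0.21683)/ln(1.02117) ≈ 72.980, so the balance reaches zero during payment 73.

73 payments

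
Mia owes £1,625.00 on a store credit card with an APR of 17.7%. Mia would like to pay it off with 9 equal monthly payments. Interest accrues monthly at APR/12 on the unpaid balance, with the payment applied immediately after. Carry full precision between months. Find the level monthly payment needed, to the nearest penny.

£194.13

Monthly rate r = 17.7%/12 = 1.475% = 0.01475.
Level-payment amortization: P = B₀·r / (1 − (1+r)^(−n)) = 1625.00·0.01475 / (1 − 1.01475^(−9)).
Denominator 1 − (1+r)^(−9) = 0.123466619.
P = 23.9688 / 0.123466619 ≈ 194.13.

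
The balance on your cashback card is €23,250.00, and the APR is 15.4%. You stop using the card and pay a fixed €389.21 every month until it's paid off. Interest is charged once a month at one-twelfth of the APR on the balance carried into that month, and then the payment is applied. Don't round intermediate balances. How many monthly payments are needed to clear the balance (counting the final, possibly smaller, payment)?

115 months

Monthly rate r = 15.4%/12 = 1.28333% = 0.0128333.
Recurrence: B ← B·(1+r) − €389.21.
Month 1: interest €298.38; balance after payment €23,159.17.
Month 2: interest €297.21; balance after payment €23,067.16.
Closed form: n = −ln(1 − rB₀/P)/ln(1+r) = −ln(0.23338)/ln(1.01283) ≈ 114.108, so the balance reaches zero during payment 115.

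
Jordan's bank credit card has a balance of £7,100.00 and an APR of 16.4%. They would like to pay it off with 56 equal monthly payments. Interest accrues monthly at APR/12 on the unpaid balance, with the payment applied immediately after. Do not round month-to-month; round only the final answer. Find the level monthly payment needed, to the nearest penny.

£182.26

Monthly rate r = 16.4%/12 = 1.36667% = 0.0136667.
Level-payment amortization: P = B₀·r / (1 − (1+r)^(−n)) = 7100.00·0.0136667 / (1 − 1.01367^(−56)).
Denominator 1 − (1+r)^(−56) = 0.532404055.
P = 97.0333 / 0.532404055 ≈ 182.26.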